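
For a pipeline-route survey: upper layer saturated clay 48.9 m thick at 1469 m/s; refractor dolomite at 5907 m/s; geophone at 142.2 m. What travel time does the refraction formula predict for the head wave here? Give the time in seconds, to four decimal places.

t = x/V₂ + 2h·√(V₂²−V₁²)/(V₁V₂).
√(V₂²−V₁²) = √(5907²−1469²) = 5721.4 m/s; delay term = 2·48.9·5721.4/(1469·5907) = 0.06448 s.
t = 142.2/5907 + 0.06448 = 0.08856 s.

0.0886 s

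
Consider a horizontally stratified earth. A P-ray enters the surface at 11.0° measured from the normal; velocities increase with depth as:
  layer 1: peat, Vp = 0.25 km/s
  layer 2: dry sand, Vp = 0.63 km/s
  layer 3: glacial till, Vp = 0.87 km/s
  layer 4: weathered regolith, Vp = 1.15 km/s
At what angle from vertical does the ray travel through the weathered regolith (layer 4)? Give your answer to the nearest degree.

61°

Ray parameter p = sin 11.0° / 0.25 = 7.6324e-01 s/km.
sin θ_4 = p·V_4 = 7.6324e-01 × 1.15 = 0.8777.
θ_4 = 61.37° from the vertical.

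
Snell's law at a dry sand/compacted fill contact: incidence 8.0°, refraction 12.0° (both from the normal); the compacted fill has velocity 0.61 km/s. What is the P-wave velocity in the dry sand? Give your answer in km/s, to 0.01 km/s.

sin 8.0° = 0.1392; sin 12.0° = 0.2079.
V₁ = V₂·(sin θ₁/sin θ₂) = 0.61·(0.1392/0.2079) = 0.41 km/s.

0.41 km/s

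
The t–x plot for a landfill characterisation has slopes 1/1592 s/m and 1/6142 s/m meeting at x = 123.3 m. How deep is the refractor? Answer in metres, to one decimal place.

x_cross = 2h·√((V₂+V₁)/(V₂−V₁)) → h = x_cross / (2·√((V₂+V₁)/(V₂−V₁))).
√((V₂+V₁)/(V₂−V₁)) = √((6142+1592)/(6142−1592)) = 1.3038.
h = 123.3 / (2·1.3038) = 47.29 m.

47.3 m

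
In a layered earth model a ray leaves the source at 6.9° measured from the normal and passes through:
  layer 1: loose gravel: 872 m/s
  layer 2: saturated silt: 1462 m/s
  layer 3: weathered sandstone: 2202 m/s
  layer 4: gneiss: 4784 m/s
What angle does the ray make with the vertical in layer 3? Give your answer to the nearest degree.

Snell's law across each interface conserves sin θ / V, so sin θ_3 = V_3·sin θ₁/V₁.
sin θ_3 = 2202 × sin 6.9° / 872 = 0.3034.
θ_3 = arcsin 0.3034 = 17.66°.

18°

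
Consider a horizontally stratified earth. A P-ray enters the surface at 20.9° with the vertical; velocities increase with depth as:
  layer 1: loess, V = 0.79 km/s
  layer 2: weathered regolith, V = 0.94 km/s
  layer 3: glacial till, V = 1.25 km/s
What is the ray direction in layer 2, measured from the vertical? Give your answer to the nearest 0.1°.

25.1°

Ray parameter p = sin 20.9° / 0.79 = 4.5157e-01 s/km.
sin θ_2 = p·V_2 = 4.5157e-01 × 0.94 = 0.4245.
θ_2 = 25.12° from the vertical.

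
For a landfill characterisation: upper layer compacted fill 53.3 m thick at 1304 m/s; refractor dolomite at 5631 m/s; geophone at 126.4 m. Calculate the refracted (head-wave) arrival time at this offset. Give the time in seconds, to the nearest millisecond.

0.102 s

θ_c = arcsin(V₁/V₂) = arcsin(1304/5631) = 13.39°, cos θ_c = 0.9728.
Intercept time tᵢ = 2h cos θ_c / V₁ = 2·53.3·0.9728/1304 = 0.07953 s.
t = x/V₂ + tᵢ = 126.4/5631 + 0.07953 = 0.10197 s.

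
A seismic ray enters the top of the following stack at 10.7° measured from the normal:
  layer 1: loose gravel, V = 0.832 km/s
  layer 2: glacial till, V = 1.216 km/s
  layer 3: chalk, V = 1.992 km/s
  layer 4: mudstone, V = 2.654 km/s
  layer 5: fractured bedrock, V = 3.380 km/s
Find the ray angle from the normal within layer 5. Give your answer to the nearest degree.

Ray parameter p = sin 10.7° / 0.832 = 2.2316e-01 s/km.
sin θ_5 = p·V_5 = 2.2316e-01 × 3.380 = 0.7543.
θ_5 = 48.96° from the vertical.

49°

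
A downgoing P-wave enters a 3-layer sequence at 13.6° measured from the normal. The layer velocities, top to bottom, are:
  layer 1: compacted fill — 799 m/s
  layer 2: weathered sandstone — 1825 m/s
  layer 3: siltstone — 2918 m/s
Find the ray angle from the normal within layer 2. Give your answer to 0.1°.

32.5°

Ray parameter p = sin 13.6° / 799 = 2.9430e-04 s/m.
sin θ_2 = p·V_2 = 2.9430e-04 × 1825 = 0.5371.
θ_2 = 32.49° from the vertical.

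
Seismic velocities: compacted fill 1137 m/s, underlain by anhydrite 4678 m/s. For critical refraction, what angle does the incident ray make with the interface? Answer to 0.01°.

Critical incidence: sin θ_c = V₁/V₂ = 1137/4678 = 0.2431.
θ_c = arcsin 0.2431 = 14.07°.
Measured from the interface: 90° − 14.07° = 75.93°.

75.93°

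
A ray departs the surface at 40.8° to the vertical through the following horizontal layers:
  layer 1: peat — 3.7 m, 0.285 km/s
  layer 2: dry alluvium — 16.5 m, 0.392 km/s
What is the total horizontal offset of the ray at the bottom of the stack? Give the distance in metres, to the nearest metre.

37 m

p = sin θ₁/V₁ = sin 40.8°/0.285 = 2.2927e+00 s/km is conserved through the stack.
Layer 1: θ = 40.80°; offset = 3.7·tan 40.80° = 3.194 m.
Layer 2: sin θ = p·0.392 = 0.8987 → θ = 63.99°; offset = 16.5·tan 63.99° = 33.819 m.
Summing the layer offsets gives 37.013 m.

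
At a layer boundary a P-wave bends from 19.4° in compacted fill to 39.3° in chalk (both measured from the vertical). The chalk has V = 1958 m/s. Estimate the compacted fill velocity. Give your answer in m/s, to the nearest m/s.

1027 m/s

sin 19.4° = 0.3322; sin 39.3° = 0.6334.
V₁ = V₂·(sin θ₁/sin θ₂) = 1958·(0.3322/0.6334) = 1026.83 m/s.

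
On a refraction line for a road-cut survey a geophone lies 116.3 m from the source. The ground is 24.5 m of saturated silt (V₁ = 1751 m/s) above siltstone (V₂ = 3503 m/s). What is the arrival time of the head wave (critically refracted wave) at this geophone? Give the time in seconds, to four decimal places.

t = x/V₂ + 2h·√(V₂²−V₁²)/(V₁V₂).
√(V₂²−V₁²) = √(3503²−1751²) = 3034.0 m/s; delay term = 2·24.5·3034.0/(1751·3503) = 0.02424 s.
t = 116.3/3503 + 0.02424 = 0.05744 s.

0.0574 s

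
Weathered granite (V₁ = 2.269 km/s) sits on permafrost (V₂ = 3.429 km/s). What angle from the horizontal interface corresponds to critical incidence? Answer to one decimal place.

Critical incidence: sin θ_c = V₁/V₂ = 2.269/3.429 = 0.6617.
θ_c = arcsin 0.6617 = 41.43°.
Measured from the interface: 90° − 41.43° = 48.57°.

48.6°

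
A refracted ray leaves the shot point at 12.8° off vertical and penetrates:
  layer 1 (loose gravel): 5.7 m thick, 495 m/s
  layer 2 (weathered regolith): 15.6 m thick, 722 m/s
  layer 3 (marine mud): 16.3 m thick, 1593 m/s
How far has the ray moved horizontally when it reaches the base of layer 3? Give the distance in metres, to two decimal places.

23.20 m

Apply Snell's law at each interface; in layer i the horizontal offset is hᵢ·tan θᵢ.
Layer 1: θ = 12.80°; offset = 5.7·tan 12.80° = 1.2950 m.
Layer 2: sin θ = 722·sin 12.8°/495 = 0.3231, θ = 18.85°; offset = 15.6·tan 18.85° = 5.3269 m.
Layer 3: sin θ = 1593·sin 12.8°/495 = 0.7130, θ = 45.48°; offset = 16.3·tan 45.48° = 16.5744 m.
Total horizontal offset = 23.1963 m.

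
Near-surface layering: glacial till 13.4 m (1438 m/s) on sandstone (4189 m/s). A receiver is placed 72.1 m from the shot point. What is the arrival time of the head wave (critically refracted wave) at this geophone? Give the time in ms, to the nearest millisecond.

t = x/V₂ + 2h·√(V₂²−V₁²)/(V₁V₂).
√(V₂²−V₁²) = √(4189²−1438²) = 3934.4 m/s; delay term = 2·13.4·3934.4/(1438·4189) = 0.01750 s.
t = 72.1/4189 + 0.01750 = 0.03472 s.

35 ms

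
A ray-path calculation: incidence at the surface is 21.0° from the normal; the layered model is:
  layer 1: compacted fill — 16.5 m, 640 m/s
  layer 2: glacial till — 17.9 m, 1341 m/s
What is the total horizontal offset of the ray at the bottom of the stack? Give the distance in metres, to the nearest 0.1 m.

Apply Snell's law at each interface; in layer i the horizontal offset is hᵢ·tan θᵢ.
Layer 1: θ = 21.00°; offset = 16.5·tan 21.00° = 6.334 m.
Layer 2: sin θ = 1341·sin 21.0°/640 = 0.7509, θ = 48.67°; offset = 17.9·tan 48.67° = 20.352 m.
Summing the layer offsets gives 26.686 m.

26.7 m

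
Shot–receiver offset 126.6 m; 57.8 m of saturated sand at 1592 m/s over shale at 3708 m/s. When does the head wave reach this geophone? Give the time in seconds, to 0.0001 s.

t = x/V₂ + 2h·√(V₂²−V₁²)/(V₁V₂).
√(V₂²−V₁²) = √(3708²−1592²) = 3348.9 m/s; delay term = 2·57.8·3348.9/(1592·3708) = 0.06558 s.
t = 126.6/3708 + 0.06558 = 0.09972 s.

0.0997 s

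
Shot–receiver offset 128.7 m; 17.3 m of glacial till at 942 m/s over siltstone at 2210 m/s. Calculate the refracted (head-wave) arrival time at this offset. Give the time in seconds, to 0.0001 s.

θ_c = arcsin(V₁/V₂) = arcsin(942/2210) = 25.23°, cos θ_c = 0.9046.
Intercept time tᵢ = 2h cos θ_c / V₁ = 2·17.3·0.9046/942 = 0.03323 s.
t = x/V₂ + tᵢ = 128.7/2210 + 0.03323 = 0.09146 s.

0.0915 s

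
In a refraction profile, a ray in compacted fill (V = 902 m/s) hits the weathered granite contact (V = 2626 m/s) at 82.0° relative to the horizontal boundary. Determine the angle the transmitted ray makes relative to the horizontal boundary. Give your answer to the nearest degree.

Angle from the normal: 90° − 82.0° = 8.0°.
sin θ₁/V₁ = sin θ₂/V₂ ⇒ sin θ₂ = 2626·sin 8.0°/902 = 2626·0.1392/902 = 0.4052.
θ₂ = sin⁻¹(0.4052) = 23.90° (from vertical).
From the interface: 90° − 23.90° = 66.10°.

66°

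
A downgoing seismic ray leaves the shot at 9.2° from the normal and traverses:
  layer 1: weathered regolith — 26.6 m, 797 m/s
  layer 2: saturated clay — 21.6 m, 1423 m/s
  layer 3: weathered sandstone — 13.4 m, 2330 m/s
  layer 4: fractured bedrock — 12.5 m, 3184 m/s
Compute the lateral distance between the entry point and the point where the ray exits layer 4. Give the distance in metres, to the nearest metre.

p = sin θ₁/V₁ = sin 9.2°/797 = 2.0060e-04 s/m is conserved through the stack.
Layer 1: θ = 9.20°; offset = 26.6·tan 9.20° = 4.308 m.
Layer 2: sin θ = p·1423 = 0.2855 → θ = 16.59°; offset = 21.6·tan 16.59° = 6.434 m.
Layer 3: sin θ = p·2330 = 0.4674 → θ = 27.87°; offset = 13.4·tan 27.87° = 7.085 m.
Layer 4: sin θ = p·3184 = 0.6387 → θ = 39.70°; offset = 12.5·tan 39.70° = 10.376 m.
Σ offsets = 28.203 m.

28 m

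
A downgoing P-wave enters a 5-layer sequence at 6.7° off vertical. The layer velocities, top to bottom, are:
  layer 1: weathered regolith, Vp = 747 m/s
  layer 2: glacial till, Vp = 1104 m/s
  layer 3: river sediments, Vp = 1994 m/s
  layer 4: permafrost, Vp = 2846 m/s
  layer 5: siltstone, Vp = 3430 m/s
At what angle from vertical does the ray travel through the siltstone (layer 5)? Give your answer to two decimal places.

Ray parameter p = sin 6.7° / 747 = 1.5619e-04 s/m.
sin θ_5 = p·V_5 = 1.5619e-04 × 3430 = 0.5357.
θ_5 = arcsin 0.5357 = 32.39°.

32.39°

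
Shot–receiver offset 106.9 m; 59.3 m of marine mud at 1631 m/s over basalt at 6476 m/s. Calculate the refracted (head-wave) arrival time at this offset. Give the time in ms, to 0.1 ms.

t = x/V₂ + 2h·√(V₂²−V₁²)/(V₁V₂).
√(V₂²−V₁²) = √(6476²−1631²) = 6267.2 m/s; delay term = 2·59.3·6267.2/(1631·6476) = 0.07037 s.
t = 106.9/6476 + 0.07037 = 0.08688 s.

86.9 ms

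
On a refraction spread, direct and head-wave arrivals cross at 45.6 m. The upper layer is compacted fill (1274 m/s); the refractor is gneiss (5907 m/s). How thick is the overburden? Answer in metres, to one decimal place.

18.3 m

h = (x_cross/2)·√((V₂−V₁)/(V₂+V₁)).
(V₂−V₁)/(V₂+V₁) = (5907−1274)/(5907+1274) = 0.6452; √ = 0.8032.
h = (45.6/2)·0.8032 = 18.31 m.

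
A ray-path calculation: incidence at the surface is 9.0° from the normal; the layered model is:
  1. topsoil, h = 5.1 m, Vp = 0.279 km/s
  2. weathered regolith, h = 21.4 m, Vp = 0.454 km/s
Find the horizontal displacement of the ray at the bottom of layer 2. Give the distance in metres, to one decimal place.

6.4 m

Ray parameter p = sin 9.0° / 0.279 km/s = 5.6070e-01 s/km.
Layer 1: θ = 9.00°; offset = 5.1·tan 9.00° = 0.808 m.
Layer 2: sin θ = p·0.454 = 0.2546 → θ = 14.75°; offset = 21.4·tan 14.75° = 5.633 m.
Total horizontal offset = 6.441 m.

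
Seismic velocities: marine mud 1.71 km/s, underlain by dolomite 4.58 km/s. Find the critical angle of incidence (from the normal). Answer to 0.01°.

21.92°

At critical incidence the refracted ray runs along the interface (θ₂ = 90°), so sin θ_c = V₁/V₂.
θ_c = arcsin(1.71/4.58) = arcsin 0.3734 = 21.92°.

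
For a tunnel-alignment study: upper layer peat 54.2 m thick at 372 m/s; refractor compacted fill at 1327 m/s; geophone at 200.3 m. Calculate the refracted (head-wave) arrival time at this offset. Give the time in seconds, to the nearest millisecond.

0.431 s

θ_c = arcsin(V₁/V₂) = arcsin(372/1327) = 16.28°, cos θ_c = 0.9599.
Intercept time tᵢ = 2h cos θ_c / V₁ = 2·54.2·0.9599/372 = 0.27971 s.
t = x/V₂ + tᵢ = 200.3/1327 + 0.27971 = 0.43066 s.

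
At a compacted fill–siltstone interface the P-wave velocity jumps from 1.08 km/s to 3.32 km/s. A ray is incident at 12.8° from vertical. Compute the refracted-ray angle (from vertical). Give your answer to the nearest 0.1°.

sin θ₁/V₁ = sin θ₂/V₂ ⇒ sin θ₂ = 3.32·sin 12.8°/1.08 = 3.32·0.2215/1.08 = 0.6811.
θ₂ = sin⁻¹(0.6811) = 42.93° (from vertical).

42.9°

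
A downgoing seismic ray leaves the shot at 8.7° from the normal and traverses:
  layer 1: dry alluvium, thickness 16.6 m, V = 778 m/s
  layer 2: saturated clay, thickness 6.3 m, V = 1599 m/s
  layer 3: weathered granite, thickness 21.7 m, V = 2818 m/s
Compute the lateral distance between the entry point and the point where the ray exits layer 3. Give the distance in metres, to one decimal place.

Apply Snell's law at each interface; in layer i the horizontal offset is hᵢ·tan θᵢ.
Layer 1: θ = 8.70°; offset = 16.6·tan 8.70° = 2.540 m.
Layer 2: sin θ = 1599·sin 8.7°/778 = 0.3109, θ = 18.11°; offset = 6.3·tan 18.11° = 2.061 m.
Layer 3: sin θ = 2818·sin 8.7°/778 = 0.5479, θ = 33.22°; offset = 21.7·tan 33.22° = 14.212 m.
Total horizontal offset = 18.813 m.

18.8 m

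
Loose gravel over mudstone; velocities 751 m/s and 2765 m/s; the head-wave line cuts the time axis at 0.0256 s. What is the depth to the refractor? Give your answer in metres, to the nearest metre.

h = tᵢ·V₁·V₂ / (2·√(V₂²−V₁²)).
√(V₂²−V₁²) = √(2765² − 751²) = 2661.1 m/s.
h = 0.0256 s × 751 × 2765 / (2 × 2661.1) = 9.99 m.

10 m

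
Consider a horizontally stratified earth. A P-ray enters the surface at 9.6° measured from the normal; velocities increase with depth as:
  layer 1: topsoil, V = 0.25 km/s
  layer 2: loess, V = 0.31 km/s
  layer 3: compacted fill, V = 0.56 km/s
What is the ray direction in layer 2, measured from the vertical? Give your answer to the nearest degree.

Ray parameter p = sin 9.6° / 0.25 = 6.6707e-01 s/km.
sin θ_2 = p·V_2 = 6.6707e-01 × 0.31 = 0.2068.
θ_2 = 11.93° from the vertical.

12°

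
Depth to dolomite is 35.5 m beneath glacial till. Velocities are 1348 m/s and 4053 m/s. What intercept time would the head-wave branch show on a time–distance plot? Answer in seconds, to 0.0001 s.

0.0497 s

θ_c = arcsin(V₁/V₂) = arcsin(1348/4053) = 19.43°; cos θ_c = 0.9431.
tᵢ = 2h·cos θ_c / V₁ = 2·35.5·0.9431 / 1348 = 0.04967 s.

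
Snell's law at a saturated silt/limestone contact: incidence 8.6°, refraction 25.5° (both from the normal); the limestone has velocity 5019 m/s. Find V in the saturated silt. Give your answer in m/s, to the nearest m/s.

1743 m/s

sin 8.6° = 0.1495; sin 25.5° = 0.4305.
V₁ = V₂·(sin θ₁/sin θ₂) = 5019·(0.1495/0.4305) = 1743.32 m/s.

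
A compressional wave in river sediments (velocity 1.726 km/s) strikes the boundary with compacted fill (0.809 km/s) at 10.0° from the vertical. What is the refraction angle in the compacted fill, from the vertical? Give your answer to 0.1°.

sin θ₁/V₁ = sin θ₂/V₂ ⇒ sin θ₂ = 0.809·sin 10.0°/1.726 = 0.809·0.1736/1.726 = 0.0814.
θ₂ = sin⁻¹(0.0814) = 4.67° (from vertical).

4.7°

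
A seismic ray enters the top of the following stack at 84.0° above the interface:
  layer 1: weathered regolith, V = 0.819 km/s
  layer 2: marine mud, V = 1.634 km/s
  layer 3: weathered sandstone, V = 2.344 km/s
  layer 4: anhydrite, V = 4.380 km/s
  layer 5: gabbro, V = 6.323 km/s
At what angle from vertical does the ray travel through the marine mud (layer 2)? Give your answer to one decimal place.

12.0°

From the normal: θ₁ = 90° − 84.0° = 6.0°.
Snell's law across each interface conserves sin θ / V, so sin θ_2 = V_2·sin θ₁/V₁.
sin θ_2 = 1.634 × sin 6.0° / 0.819 = 0.2085.
θ_2 = 12.04° from the vertical.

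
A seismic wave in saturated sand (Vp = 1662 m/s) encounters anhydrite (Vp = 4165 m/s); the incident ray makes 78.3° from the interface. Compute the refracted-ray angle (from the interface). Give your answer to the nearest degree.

Convert to the normal: θ₁ = 90° − 78.3° = 11.7°.
sin θ₁/V₁ = sin θ₂/V₂ ⇒ sin θ₂ = 4165·sin 11.7°/1662 = 4165·0.2028/1662 = 0.5082.
θ₂ = sin⁻¹(0.5082) = 30.54° (from vertical).
From the interface: 90° − 30.54° = 59.46°.

59°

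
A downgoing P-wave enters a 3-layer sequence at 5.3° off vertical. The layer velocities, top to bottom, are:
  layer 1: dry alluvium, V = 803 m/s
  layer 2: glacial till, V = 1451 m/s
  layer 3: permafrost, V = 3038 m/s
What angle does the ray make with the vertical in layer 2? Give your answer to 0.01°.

Snell's law across each interface conserves sin θ / V, so sin θ_2 = V_2·sin θ₁/V₁.
sin θ_2 = 1451 × sin 5.3° / 803 = 0.1669.
θ_2 = 9.61° from the vertical.

9.61°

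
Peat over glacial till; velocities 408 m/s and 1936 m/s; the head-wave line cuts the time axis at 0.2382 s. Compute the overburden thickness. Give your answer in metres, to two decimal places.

49.71 m

θ_c = arcsin(408/1936) = 12.17°; cos θ_c = 0.9775.
tᵢ = 2h cos θ_c/V₁ ⇒ h = tᵢ·V₁/(2 cos θ_c) = 0.2382·408/(2·0.9775) = 49.71 m.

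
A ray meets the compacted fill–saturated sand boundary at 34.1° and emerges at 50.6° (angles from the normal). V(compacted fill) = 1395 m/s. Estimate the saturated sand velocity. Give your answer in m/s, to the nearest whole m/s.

sin 34.1° = 0.5606; sin 50.6° = 0.7727.
V₂ = V₁·(sin θ₂/sin θ₁) = 1395·(0.7727/0.5606) = 1922.74 m/s.

1923 m/s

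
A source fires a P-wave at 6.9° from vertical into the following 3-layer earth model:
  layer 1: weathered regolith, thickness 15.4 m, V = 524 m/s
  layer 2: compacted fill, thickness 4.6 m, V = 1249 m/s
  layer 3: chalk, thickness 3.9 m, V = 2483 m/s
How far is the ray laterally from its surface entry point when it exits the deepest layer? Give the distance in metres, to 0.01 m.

5.94 m

p = sin θ₁/V₁ = sin 6.9°/524 = 2.2927e-04 s/m is conserved through the stack.
Layer 1: θ = 6.90°; offset = 15.4·tan 6.90° = 1.8636 m.
Layer 2: sin θ = p·1249 = 0.2864 → θ = 16.64°; offset = 4.6·tan 16.64° = 1.3748 m.
Layer 3: sin θ = p·2483 = 0.5693 → θ = 34.70°; offset = 3.9·tan 34.70° = 2.7005 m.
Σ offsets = 5.9389 m.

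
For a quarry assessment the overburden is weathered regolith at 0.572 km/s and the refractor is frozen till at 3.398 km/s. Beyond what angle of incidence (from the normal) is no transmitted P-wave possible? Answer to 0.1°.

At critical incidence the refracted ray runs along the interface (θ₂ = 90°), so sin θ_c = V₁/V₂.
θ_c = arcsin(0.572/3.398) = arcsin 0.1683 = 9.69°.

9.7°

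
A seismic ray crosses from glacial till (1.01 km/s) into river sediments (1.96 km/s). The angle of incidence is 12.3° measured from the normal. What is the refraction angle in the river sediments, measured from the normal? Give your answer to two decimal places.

24.42°

sin θ₁/V₁ = sin θ₂/V₂ ⇒ sin θ₂ = 1.96·sin 12.3°/1.01 = 1.96·0.2130/1.01 = 0.4134.
θ₂ = arcsin 0.4134 = 24.42° from the normal.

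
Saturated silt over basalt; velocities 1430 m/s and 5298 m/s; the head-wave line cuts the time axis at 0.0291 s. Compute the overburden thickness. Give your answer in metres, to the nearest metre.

22 m

θ_c = arcsin(1430/5298) = 15.66°; cos θ_c = 0.9629.
tᵢ = 2h cos θ_c/V₁ ⇒ h = tᵢ·V₁/(2 cos θ_c) = 0.0291·1430/(2·0.9629) = 21.61 m.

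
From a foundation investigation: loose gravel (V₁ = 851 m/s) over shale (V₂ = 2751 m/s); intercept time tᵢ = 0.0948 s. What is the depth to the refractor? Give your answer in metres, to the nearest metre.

h = tᵢ·V₁·V₂ / (2·√(V₂²−V₁²)).
√(V₂²−V₁²) = √(2751² − 851²) = 2616.1 m/s.
h = 0.0948 s × 851 × 2751 / (2 × 2616.1) = 42.42 m.

42 m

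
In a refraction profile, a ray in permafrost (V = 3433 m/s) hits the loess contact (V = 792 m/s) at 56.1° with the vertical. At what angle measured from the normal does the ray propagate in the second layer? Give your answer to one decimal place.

Snell's law: sin θ₂ = (V₂/V₁)·sin θ₁ = (792/3433)·sin 56.1° = 0.1915.
θ₂ = arcsin 0.1915 = 11.04° from the normal.

11.0°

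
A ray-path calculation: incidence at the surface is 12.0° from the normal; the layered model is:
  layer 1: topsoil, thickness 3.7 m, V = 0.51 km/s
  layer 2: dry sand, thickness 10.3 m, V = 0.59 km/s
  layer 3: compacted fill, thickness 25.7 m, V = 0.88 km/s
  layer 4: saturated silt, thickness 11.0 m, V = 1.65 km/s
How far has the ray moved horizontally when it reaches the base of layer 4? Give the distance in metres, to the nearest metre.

23 m

Apply Snell's law at each interface; in layer i the horizontal offset is hᵢ·tan θᵢ.
Layer 1: θ = 12.00°; offset = 3.7·tan 12.00° = 0.786 m.
Layer 2: sin θ = 0.59·sin 12.0°/0.51 = 0.2405, θ = 13.92°; offset = 10.3·tan 13.92° = 2.552 m.
Layer 3: sin θ = 0.88·sin 12.0°/0.51 = 0.3587, θ = 21.02°; offset = 25.7·tan 21.02° = 9.877 m.
Layer 4: sin θ = 1.65·sin 12.0°/0.51 = 0.6727, θ = 42.27°; offset = 11.0·tan 42.27° = 10.000 m.
Summing the layer offsets gives 23.216 m.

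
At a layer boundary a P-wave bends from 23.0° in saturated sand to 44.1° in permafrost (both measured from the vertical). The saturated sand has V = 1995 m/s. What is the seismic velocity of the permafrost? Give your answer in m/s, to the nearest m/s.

3553 m/s

sin 23.0° = 0.3907; sin 44.1° = 0.6959.
V₂ = V₁·(sin θ₂/sin θ₁) = 1995·(0.6959/0.3907) = 3553.20 m/s.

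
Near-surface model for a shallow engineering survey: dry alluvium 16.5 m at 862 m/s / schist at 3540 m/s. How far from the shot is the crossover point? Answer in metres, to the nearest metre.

θ_c = arcsin(862/3540) = 14.09°, so cos θ_c = 0.9699 and tᵢ = 2h cos θ_c/V₁ = 0.0371 s.
At crossover x/V₁ = x/V₂ + tᵢ ⇒ x = tᵢ/(1/V₁ − 1/V₂) = 0.03713/(1.1601e-03 − 2.8249e-04) = 42.31 m.

42 m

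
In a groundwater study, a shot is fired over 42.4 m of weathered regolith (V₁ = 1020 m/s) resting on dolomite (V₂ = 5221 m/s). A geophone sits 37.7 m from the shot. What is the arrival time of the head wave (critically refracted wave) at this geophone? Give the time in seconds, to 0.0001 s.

0.0888 s

t = x/V₂ + 2h·√(V₂²−V₁²)/(V₁V₂).
√(V₂²−V₁²) = √(5221²−1020²) = 5120.4 m/s; delay term = 2·42.4·5120.4/(1020·5221) = 0.08154 s.
t = 37.7/5221 + 0.08154 = 0.08876 s.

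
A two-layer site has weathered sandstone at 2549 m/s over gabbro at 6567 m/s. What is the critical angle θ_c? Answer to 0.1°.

22.8°

Critical incidence: sin θ_c = V₁/V₂ = 2549/6567 = 0.3882.
θ_c = arcsin 0.3882 = 22.84°.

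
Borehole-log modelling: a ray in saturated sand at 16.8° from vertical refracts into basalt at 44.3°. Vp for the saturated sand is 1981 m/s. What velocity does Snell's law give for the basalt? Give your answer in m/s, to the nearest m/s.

sin 16.8° = 0.2890; sin 44.3° = 0.6984.
V₂ = V₁·(sin θ₂/sin θ₁) = 1981·(0.6984/0.2890) = 4786.88 m/s.

4787 m/s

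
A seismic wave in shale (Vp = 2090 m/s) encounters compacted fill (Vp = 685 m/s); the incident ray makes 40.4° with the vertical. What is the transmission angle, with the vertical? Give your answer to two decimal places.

Snell's law: sin θ₂ = (V₂/V₁)·sin θ₁ = (685/2090)·sin 40.4° = 0.2124.
θ₂ = arcsin 0.2124 = 12.26° from the normal.

12.26°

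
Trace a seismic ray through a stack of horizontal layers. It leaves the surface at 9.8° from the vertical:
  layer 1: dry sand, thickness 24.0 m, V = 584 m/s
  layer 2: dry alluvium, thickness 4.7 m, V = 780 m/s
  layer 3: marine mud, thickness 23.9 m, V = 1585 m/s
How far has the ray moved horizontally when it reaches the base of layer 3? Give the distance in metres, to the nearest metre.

18 m

Apply Snell's law at each interface; in layer i the horizontal offset is hᵢ·tan θᵢ.
Layer 1: θ = 9.80°; offset = 24.0·tan 9.80° = 4.146 m.
Layer 2: sin θ = 780·sin 9.8°/584 = 0.2273, θ = 13.14°; offset = 4.7·tan 13.14° = 1.097 m.
Layer 3: sin θ = 1585·sin 9.8°/584 = 0.4620, θ = 27.51°; offset = 23.9·tan 27.51° = 12.449 m.
Summing the layer offsets gives 17.691 m.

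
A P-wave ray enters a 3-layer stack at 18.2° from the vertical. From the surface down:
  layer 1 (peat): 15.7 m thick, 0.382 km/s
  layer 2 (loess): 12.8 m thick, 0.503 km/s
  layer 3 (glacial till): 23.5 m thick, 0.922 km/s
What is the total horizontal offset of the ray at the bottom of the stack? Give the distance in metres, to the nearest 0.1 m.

p = sin θ₁/V₁ = sin 18.2°/0.382 = 8.1763e-01 s/km is conserved through the stack.
Layer 1: θ = 18.20°; offset = 15.7·tan 18.20° = 5.162 m.
Layer 2: sin θ = p·0.503 = 0.4113 → θ = 24.28°; offset = 12.8·tan 24.28° = 5.775 m.
Layer 3: sin θ = p·0.922 = 0.7539 → θ = 48.93°; offset = 23.5·tan 48.93° = 26.963 m.
Σ offsets = 37.900 m.

37.9 m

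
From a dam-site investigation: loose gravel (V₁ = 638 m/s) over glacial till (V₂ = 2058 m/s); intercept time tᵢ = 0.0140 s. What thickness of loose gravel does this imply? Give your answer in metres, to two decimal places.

h = tᵢ·V₁·V₂ / (2·√(V₂²−V₁²)).
√(V₂²−V₁²) = √(2058² − 638²) = 1956.6 m/s.
h = 0.014 s × 638 × 2058 / (2 × 1956.6) = 4.70 m.

4.70 m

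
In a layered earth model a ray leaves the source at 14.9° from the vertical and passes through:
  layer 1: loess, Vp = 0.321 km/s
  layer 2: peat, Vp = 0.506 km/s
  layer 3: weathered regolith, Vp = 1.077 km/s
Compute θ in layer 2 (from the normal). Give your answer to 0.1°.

Snell's law across each interface conserves sin θ / V, so sin θ_2 = V_2·sin θ₁/V₁.
sin θ_2 = 0.506 × sin 14.9° / 0.321 = 0.4053.
θ_2 = 23.91° from the vertical.

23.9°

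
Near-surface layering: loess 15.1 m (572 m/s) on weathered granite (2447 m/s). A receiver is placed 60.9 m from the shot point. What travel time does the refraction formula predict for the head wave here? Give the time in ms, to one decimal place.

θ_c = arcsin(V₁/V₂) = arcsin(572/2447) = 13.52°, cos θ_c = 0.9723.
Intercept time tᵢ = 2h cos θ_c / V₁ = 2·15.1·0.9723/572 = 0.05133 s.
t = x/V₂ + tᵢ = 60.9/2447 + 0.05133 = 0.07622 s.

76.2 ms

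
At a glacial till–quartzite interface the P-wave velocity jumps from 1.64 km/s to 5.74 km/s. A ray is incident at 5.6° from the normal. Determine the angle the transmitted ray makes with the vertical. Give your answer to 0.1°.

20.0°

sin θ₁/V₁ = sin θ₂/V₂ ⇒ sin θ₂ = 5.74·sin 5.6°/1.64 = 5.74·0.0976/1.64 = 0.3415.
θ₂ = sin⁻¹(0.3415) = 19.97° (from vertical).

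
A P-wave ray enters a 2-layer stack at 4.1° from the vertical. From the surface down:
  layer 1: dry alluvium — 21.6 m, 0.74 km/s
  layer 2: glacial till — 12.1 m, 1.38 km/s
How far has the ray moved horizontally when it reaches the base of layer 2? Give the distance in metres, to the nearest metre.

Ray parameter p = sin 4.1° / 0.74 km/s = 9.6618e-02 s/km.
Layer 1: θ = 4.10°; offset = 21.6·tan 4.10° = 1.548 m.
Layer 2: sin θ = p·1.38 = 0.1333 → θ = 7.66°; offset = 12.1·tan 7.66° = 1.628 m.
Σ offsets = 3.176 m.

3 m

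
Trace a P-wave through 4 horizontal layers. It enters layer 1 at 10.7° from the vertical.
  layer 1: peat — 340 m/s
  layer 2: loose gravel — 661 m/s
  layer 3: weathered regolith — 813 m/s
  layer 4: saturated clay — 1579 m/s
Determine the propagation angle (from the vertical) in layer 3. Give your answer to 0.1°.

Ray parameter p = sin 10.7° / 340 = 5.4608e-04 s/m.
sin θ_3 = p·V_3 = 5.4608e-04 × 813 = 0.4440.
θ_3 = 26.36° from the vertical.

26.4°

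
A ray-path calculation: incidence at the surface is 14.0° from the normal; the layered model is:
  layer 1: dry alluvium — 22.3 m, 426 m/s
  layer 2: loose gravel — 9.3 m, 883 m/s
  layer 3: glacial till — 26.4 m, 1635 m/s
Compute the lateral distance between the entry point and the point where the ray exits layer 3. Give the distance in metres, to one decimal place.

77.0 m

Apply Snell's law at each interface; in layer i the horizontal offset is hᵢ·tan θᵢ.
Layer 1: θ = 14.00°; offset = 22.3·tan 14.00° = 5.560 m.
Layer 2: sin θ = 883·sin 14.0°/426 = 0.5014, θ = 30.10°; offset = 9.3·tan 30.10° = 5.390 m.
Layer 3: sin θ = 1635·sin 14.0°/426 = 0.9285, θ = 68.20°; offset = 26.4·tan 68.20° = 66.014 m.
Σ offsets = 76.964 m.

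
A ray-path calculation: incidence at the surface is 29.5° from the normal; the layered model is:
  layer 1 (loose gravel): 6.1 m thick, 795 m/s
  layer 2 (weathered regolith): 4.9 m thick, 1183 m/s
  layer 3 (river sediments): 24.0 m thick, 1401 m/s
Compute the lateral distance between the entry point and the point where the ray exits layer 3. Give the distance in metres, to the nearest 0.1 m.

p = sin θ₁/V₁ = sin 29.5°/795 = 6.1940e-04 s/m is conserved through the stack.
Layer 1: θ = 29.50°; offset = 6.1·tan 29.50° = 3.451 m.
Layer 2: sin θ = p·1183 = 0.7328 → θ = 47.12°; offset = 4.9·tan 47.12° = 5.276 m.
Layer 3: sin θ = p·1401 = 0.8678 → θ = 60.20°; offset = 24.0·tan 60.20° = 41.909 m.
Total horizontal offset = 50.637 m.

50.6 m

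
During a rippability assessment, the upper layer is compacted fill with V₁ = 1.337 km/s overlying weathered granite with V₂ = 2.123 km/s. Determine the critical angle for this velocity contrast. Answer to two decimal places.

39.03°

At critical incidence the refracted ray runs along the interface (θ₂ = 90°), so sin θ_c = V₁/V₂.
θ_c = arcsin(1.337/2.123) = arcsin 0.6298 = 39.03°.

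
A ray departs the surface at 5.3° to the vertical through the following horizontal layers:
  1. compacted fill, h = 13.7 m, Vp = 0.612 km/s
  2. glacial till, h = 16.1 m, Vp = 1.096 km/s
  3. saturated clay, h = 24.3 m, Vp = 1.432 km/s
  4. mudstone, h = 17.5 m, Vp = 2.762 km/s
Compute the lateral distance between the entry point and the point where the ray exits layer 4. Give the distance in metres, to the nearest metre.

Apply Snell's law at each interface; in layer i the horizontal offset is hᵢ·tan θᵢ.
Layer 1: θ = 5.30°; offset = 13.7·tan 5.30° = 1.271 m.
Layer 2: sin θ = 1.096·sin 5.3°/0.612 = 0.1654, θ = 9.52°; offset = 16.1·tan 9.52° = 2.700 m.
Layer 3: sin θ = 1.432·sin 5.3°/0.612 = 0.2161, θ = 12.48°; offset = 24.3·tan 12.48° = 5.379 m.
Layer 4: sin θ = 2.762·sin 5.3°/0.612 = 0.4169, θ = 24.64°; offset = 17.5·tan 24.64° = 8.026 m.
Summing the layer offsets gives 17.377 m.

17 m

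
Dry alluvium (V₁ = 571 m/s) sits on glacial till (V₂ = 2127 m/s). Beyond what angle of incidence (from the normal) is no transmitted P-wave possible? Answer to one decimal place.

At critical incidence the refracted ray runs along the interface (θ₂ = 90°), so sin θ_c = V₁/V₂.
θ_c = arcsin(571/2127) = arcsin 0.2685 = 15.57°.

15.6°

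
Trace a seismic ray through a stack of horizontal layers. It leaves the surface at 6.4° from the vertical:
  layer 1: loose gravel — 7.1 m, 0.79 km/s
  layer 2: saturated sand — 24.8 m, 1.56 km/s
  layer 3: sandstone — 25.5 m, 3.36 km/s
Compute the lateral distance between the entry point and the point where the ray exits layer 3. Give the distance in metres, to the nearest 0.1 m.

Ray parameter p = sin 6.4° / 0.79 km/s = 1.4110e-01 s/km.
Layer 1: θ = 6.40°; offset = 7.1·tan 6.40° = 0.796 m.
Layer 2: sin θ = p·1.56 = 0.2201 → θ = 12.72°; offset = 24.8·tan 12.72° = 5.596 m.
Layer 3: sin θ = p·3.36 = 0.4741 → θ = 28.30°; offset = 25.5·tan 28.30° = 13.731 m.
Total horizontal offset = 20.123 m.

20.1 m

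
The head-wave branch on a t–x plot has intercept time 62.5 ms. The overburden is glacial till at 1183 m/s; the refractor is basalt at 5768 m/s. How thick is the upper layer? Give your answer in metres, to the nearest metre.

θ_c = arcsin(1183/5768) = 11.84°; cos θ_c = 0.9787.
tᵢ = 2h cos θ_c/V₁ ⇒ h = tᵢ·V₁/(2 cos θ_c) = 0.0625·1183/(2·0.9787) = 37.77 m.

38 m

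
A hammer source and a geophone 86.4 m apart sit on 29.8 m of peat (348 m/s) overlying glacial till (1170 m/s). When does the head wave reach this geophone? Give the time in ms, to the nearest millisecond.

t = x/V₂ + 2h·√(V₂²−V₁²)/(V₁V₂).
√(V₂²−V₁²) = √(1170²−348²) = 1117.0 m/s; delay term = 2·29.8·1117.0/(348·1170) = 0.16351 s.
t = 86.4/1170 + 0.16351 = 0.23736 s.

237 ms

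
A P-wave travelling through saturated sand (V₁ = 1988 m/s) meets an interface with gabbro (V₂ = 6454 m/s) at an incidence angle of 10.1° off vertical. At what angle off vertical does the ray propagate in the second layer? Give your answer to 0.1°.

34.7°

sin θ₁/V₁ = sin θ₂/V₂ ⇒ sin θ₂ = 6454·sin 10.1°/1988 = 6454·0.1754/1988 = 0.5693.
θ₂ = arcsin 0.5693 = 34.70° from the normal.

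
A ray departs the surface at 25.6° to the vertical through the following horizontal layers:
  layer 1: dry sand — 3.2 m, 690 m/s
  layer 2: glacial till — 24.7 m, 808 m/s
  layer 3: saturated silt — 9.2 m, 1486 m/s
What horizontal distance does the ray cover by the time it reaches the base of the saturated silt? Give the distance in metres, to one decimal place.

Apply Snell's law at each interface; in layer i the horizontal offset is hᵢ·tan θᵢ.
Layer 1: θ = 25.60°; offset = 3.2·tan 25.60° = 1.533 m.
Layer 2: sin θ = 808·sin 25.6°/690 = 0.5060, θ = 30.40°; offset = 24.7·tan 30.40° = 14.489 m.
Layer 3: sin θ = 1486·sin 25.6°/690 = 0.9305, θ = 68.52°; offset = 9.2·tan 68.52° = 23.380 m.
Summing the layer offsets gives 39.403 m.

39.4 m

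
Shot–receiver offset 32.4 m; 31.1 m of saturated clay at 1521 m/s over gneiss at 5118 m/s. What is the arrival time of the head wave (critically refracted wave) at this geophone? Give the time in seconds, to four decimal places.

0.0454 s

t = x/V₂ + 2h·√(V₂²−V₁²)/(V₁V₂).
√(V₂²−V₁²) = √(5118²−1521²) = 4886.8 m/s; delay term = 2·31.1·4886.8/(1521·5118) = 0.03905 s.
t = 32.4/5118 + 0.03905 = 0.04538 s.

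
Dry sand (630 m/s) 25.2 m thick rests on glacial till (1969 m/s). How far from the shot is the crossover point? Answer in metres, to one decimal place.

θ_c = arcsin(630/1969) = 18.66°, so cos θ_c = 0.9474 and tᵢ = 2h cos θ_c/V₁ = 0.0758 s.
At crossover x/V₁ = x/V₂ + tᵢ ⇒ x = tᵢ/(1/V₁ − 1/V₂) = 0.07579/(1.5873e-03 − 5.0787e-04) = 70.22 m.

70.2 m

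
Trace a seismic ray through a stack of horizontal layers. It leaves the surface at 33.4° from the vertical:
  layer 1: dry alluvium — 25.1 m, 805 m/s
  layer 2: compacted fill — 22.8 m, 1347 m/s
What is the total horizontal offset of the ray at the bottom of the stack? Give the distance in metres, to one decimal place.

70.5 m

p = sin θ₁/V₁ = sin 33.4°/805 = 6.8383e-04 s/m is conserved through the stack.
Layer 1: θ = 33.40°; offset = 25.1·tan 33.40° = 16.550 m.
Layer 2: sin θ = p·1347 = 0.9211 → θ = 67.09°; offset = 22.8·tan 67.09° = 53.948 m.
Summing the layer offsets gives 70.498 m.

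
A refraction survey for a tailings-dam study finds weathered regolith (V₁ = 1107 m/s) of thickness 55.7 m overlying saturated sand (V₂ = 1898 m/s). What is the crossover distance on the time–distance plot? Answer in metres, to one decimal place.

217.1 m

θ_c = arcsin(1107/1898) = 35.68°, so cos θ_c = 0.8123 and tᵢ = 2h cos θ_c/V₁ = 0.0817 s.
At crossover x/V₁ = x/V₂ + tᵢ ⇒ x = tᵢ/(1/V₁ − 1/V₂) = 0.08174/(9.0334e-04 − 5.2687e-04) = 217.13 m.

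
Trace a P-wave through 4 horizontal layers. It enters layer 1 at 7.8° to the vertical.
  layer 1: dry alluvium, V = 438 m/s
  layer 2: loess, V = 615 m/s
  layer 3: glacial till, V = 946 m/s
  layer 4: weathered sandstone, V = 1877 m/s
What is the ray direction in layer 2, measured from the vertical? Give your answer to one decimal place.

11.0°

Ray parameter p = sin 7.8° / 438 = 3.0985e-04 s/m.
sin θ_2 = p·V_2 = 3.0985e-04 × 615 = 0.1906.
θ_2 = 10.99° from the vertical.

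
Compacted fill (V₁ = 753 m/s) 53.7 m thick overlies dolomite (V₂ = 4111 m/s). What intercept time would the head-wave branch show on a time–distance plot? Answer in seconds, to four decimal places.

θ_c = arcsin(V₁/V₂) = arcsin(753/4111) = 10.55°; cos θ_c = 0.9831.
tᵢ = 2h·cos θ_c / V₁ = 2·53.7·0.9831 / 753 = 0.14022 s.

0.1402 s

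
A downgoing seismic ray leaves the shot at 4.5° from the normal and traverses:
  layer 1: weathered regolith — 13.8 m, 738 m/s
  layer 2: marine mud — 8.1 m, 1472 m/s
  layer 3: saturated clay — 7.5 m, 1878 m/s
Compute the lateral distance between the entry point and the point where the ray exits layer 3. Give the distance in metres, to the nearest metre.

4 m

Apply Snell's law at each interface; in layer i the horizontal offset is hᵢ·tan θᵢ.
Layer 1: θ = 4.50°; offset = 13.8·tan 4.50° = 1.086 m.
Layer 2: sin θ = 1472·sin 4.5°/738 = 0.1565, θ = 9.00°; offset = 8.1·tan 9.00° = 1.283 m.
Layer 3: sin θ = 1878·sin 4.5°/738 = 0.1997, θ = 11.52°; offset = 7.5·tan 11.52° = 1.528 m.
Summing the layer offsets gives 3.898 m.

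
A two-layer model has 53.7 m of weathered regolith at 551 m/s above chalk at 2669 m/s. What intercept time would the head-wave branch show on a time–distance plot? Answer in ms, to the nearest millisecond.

191 ms

tᵢ = 2h·√(V₂²−V₁²)/(V₁V₂).
√(V₂²−V₁²) = √(2669²−551²) = 2611.5 m/s.
tᵢ = 2·53.7·2611.5/(551·2669) = 0.19072 s.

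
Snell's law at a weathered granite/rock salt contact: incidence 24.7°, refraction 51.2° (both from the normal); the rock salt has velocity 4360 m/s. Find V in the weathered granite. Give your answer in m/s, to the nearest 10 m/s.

sin 24.7° = 0.4179; sin 51.2° = 0.7793.
V₁ = V₂·(sin θ₁/sin θ₂) = 4360·(0.4179/0.7793) = 2337.75 m/s.

2340 m/s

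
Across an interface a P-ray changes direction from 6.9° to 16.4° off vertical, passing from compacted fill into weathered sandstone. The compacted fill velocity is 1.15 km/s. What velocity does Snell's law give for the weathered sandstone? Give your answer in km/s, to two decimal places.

2.70 km/s

Snell's law: sin 6.9°/V₁ = sin 16.4°/V₂.
V₂ = V₁·sin 16.4°/sin 6.9° = 1.15 × 2.3502 = 2.70 km/s.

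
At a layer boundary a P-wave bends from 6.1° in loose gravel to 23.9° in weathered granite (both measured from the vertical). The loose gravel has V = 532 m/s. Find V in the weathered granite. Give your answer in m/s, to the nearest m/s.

Snell's law: sin 6.1°/V₁ = sin 23.9°/V₂.
V₂ = V₁·sin 23.9°/sin 6.1° = 532 × 3.8126 = 2028.30 m/s.

2028 m/s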